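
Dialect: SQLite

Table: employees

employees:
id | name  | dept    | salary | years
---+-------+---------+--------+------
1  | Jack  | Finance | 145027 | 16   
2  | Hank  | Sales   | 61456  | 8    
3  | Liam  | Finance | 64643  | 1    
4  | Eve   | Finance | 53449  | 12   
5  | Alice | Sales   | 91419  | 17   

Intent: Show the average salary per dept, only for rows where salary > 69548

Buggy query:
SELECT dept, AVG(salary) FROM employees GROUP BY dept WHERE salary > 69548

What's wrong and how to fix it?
Bug: Row-level WHERE must come before GROUP BY in the clause order

Fix: Place WHERE between FROM and GROUP BY

Corrected query:
SELECT dept, AVG(salary) FROM employees WHERE salary > 69548 GROUP BY dept

Result:
dept    | AVG(salary)
--------+------------
Finance | 145027     
Sales   | 91419      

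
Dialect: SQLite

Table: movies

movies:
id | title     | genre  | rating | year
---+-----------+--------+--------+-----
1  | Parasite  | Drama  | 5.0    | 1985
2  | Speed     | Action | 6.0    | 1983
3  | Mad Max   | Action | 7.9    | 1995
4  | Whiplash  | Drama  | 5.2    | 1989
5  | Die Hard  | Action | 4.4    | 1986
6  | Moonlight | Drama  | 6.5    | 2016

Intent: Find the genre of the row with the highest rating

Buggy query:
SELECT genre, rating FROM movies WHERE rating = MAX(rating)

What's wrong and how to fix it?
Bug: WHERE is evaluated per row; an aggregate over the whole table isn't defined there

Fix: Use a subquery: WHERE rating = (SELECT MAX(rating) FROM movies)

Corrected query:
SELECT genre, rating FROM movies WHERE rating = (SELECT MAX(rating) FROM movies)

Result:
genre  | rating
-------+-------
Action | 7.9   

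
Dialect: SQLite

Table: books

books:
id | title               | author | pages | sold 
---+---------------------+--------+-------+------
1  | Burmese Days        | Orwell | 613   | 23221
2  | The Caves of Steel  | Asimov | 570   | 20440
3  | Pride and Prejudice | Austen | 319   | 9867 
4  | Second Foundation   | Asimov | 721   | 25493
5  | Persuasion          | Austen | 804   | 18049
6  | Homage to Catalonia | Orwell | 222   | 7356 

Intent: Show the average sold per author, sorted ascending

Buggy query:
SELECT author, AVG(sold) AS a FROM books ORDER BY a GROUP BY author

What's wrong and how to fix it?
Bug: GROUP BY must precede ORDER BY

Fix: Reorder: SELECT … FROM … GROUP BY … ORDER BY …

Corrected query:
SELECT author, AVG(sold) AS a FROM books GROUP BY author ORDER BY a

Result:
author | a      
-------+--------
Austen | 13958  
Orwell | 15288.5
Asimov | 22966.5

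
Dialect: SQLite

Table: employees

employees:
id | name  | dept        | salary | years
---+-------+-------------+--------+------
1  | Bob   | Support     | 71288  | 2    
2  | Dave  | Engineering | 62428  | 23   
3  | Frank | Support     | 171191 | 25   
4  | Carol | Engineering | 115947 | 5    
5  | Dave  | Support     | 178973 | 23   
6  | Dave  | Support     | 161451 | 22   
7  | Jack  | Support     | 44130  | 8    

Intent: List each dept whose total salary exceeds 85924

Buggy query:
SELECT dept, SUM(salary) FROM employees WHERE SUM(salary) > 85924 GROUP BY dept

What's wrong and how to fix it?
Bug: SUM(salary) is an aggregate, but WHERE filters rows before aggregation

Fix: Move the aggregate condition to a HAVING clause

Corrected query:
SELECT dept, SUM(salary) FROM employees GROUP BY dept HAVING SUM(salary) > 85924

Result:
dept        | SUM(salary)
------------+------------
Engineering | 178375     
Support     | 627033     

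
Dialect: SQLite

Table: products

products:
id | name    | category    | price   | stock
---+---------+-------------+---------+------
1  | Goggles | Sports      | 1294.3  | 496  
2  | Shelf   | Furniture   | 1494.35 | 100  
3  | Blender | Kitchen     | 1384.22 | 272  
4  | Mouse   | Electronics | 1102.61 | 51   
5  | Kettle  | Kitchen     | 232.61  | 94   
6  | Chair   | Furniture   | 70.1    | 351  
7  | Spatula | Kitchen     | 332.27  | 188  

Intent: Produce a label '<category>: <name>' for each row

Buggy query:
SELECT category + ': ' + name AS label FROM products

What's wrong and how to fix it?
Bug: SQLite uses || for string concatenation; + coerces text to numbers (yielding 0)

Fix: Replace + with || to concatenate text

Corrected query:
SELECT category || ': ' || name AS label FROM products

Result:
label             
------------------
Sports: Goggles   
Furniture: Shelf  
Kitchen: Blender  
Electronics: Mouse
Kitchen: Kettle   
Furniture: Chair  
Kitchen: Spatula  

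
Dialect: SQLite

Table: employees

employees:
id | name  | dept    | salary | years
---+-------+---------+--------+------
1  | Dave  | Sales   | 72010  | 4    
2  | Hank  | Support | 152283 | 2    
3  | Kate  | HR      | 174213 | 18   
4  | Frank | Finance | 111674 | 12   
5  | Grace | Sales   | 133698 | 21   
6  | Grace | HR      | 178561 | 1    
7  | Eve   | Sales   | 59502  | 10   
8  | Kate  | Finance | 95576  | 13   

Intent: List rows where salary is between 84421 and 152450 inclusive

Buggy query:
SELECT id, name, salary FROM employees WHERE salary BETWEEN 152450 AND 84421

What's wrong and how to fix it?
Bug: BETWEEN expects the lower bound first; with 152450 AND 84421 the range is empty

Fix: Swap the bounds so the smaller value comes first

Corrected query:
SELECT id, name, salary FROM employees WHERE salary BETWEEN 84421 AND 152450

Result:
id | name  | salary
---+-------+-------
2  | Hank  | 152283
4  | Frank | 111674
5  | Grace | 133698
8  | Kate  | 95576 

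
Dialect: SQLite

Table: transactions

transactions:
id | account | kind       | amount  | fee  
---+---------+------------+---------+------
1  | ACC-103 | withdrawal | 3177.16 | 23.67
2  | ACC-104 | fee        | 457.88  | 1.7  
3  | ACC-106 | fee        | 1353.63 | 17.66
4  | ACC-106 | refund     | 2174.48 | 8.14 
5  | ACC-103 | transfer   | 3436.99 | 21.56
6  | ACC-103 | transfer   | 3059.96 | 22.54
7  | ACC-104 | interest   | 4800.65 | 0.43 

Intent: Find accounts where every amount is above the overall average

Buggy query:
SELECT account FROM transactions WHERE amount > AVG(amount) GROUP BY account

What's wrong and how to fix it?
Bug: WHERE evaluates per row before aggregation, so AVG() is unavailable

Fix: Compute the overall average in a scalar subquery and compare each group's MIN against it in HAVING

Corrected query:
SELECT account FROM transactions GROUP BY account HAVING MIN(amount) > (SELECT AVG(amount) FROM transactions)

Result:
account
-------
ACC-103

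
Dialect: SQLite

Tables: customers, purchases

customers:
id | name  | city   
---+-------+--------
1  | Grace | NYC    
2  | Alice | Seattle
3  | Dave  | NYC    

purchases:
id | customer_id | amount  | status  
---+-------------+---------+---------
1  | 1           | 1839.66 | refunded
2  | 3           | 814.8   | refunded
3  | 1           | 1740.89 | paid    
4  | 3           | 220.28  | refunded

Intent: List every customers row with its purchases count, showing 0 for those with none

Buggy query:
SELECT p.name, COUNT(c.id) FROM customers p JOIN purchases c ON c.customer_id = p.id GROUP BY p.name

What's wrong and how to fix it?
Bug: INNER JOIN drops customers rows that have no matching purchases rows

Fix: Use LEFT JOIN so parents without children still appear (COUNT(c.id) gives 0)

Corrected query:
SELECT p.name, COUNT(c.id) FROM customers p LEFT JOIN purchases c ON c.customer_id = p.id GROUP BY p.name

Result:
name  | COUNT(c.id)
------+------------
Alice | 0          
Dave  | 2          
Grace | 2          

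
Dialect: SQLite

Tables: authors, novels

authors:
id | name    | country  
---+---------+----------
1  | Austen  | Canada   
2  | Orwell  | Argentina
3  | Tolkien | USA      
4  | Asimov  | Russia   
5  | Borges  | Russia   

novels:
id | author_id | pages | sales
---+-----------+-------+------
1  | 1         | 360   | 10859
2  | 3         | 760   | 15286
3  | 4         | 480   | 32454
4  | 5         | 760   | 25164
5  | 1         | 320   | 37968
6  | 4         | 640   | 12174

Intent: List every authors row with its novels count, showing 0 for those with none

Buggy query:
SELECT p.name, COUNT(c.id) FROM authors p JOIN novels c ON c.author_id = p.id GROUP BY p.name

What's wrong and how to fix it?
Bug: INNER JOIN drops authors rows that have no matching novels rows

Fix: Switch to LEFT JOIN to retain unmatched parent rows

Corrected query:
SELECT p.name, COUNT(c.id) FROM authors p LEFT JOIN novels c ON c.author_id = p.id GROUP BY p.name

Result:
name    | COUNT(c.id)
--------+------------
Asimov  | 2          
Austen  | 2          
Borges  | 1          
Orwell  | 0          
Tolkien | 1          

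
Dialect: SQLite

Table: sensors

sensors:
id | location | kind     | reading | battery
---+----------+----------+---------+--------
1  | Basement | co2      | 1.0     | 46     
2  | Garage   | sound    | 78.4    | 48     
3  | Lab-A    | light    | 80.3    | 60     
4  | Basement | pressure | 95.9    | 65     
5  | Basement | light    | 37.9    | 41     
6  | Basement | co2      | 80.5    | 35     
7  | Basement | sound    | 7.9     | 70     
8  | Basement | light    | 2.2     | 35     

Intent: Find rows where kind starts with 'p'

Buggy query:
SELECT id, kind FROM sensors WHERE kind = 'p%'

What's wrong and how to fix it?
Bug: Wildcards only work with LIKE; '=' treats '%' as a literal character

Fix: Replace '=' with LIKE so 'p%' is treated as a pattern

Corrected query:
SELECT id, kind FROM sensors WHERE kind LIKE 'p%'

Result:
id | kind    
---+---------
4  | pressure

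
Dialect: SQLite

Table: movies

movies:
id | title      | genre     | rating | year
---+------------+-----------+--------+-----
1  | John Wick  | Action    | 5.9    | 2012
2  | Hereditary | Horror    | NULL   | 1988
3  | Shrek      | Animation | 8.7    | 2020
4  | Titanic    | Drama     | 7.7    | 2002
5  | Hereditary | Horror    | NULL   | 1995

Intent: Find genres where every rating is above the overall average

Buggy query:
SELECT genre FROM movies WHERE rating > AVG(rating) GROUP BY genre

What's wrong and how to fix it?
Bug: WHERE evaluates per row before aggregation, so AVG() is unavailable

Fix: Use a subquery for AVG and a HAVING MIN(...) filter so the condition holds for every row in the group

Corrected query:
SELECT genre FROM movies GROUP BY genre HAVING MIN(rating) > (SELECT AVG(rating) FROM movies)

Result:
genre    
---------
Animation
Drama    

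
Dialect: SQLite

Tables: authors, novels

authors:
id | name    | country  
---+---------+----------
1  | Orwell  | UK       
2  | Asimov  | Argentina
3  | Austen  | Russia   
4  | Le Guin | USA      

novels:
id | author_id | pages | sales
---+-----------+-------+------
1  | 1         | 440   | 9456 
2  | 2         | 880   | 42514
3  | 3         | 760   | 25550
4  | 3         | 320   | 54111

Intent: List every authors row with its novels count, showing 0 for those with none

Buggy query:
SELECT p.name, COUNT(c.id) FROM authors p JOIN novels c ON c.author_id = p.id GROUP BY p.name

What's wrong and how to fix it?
Bug: INNER JOIN drops authors rows that have no matching novels rows

Fix: Use LEFT JOIN so parents without children still appear (COUNT(c.id) gives 0)

Corrected query:
SELECT p.name, COUNT(c.id) FROM authors p LEFT JOIN novels c ON c.author_id = p.id GROUP BY p.name

Result:
name    | COUNT(c.id)
--------+------------
Asimov  | 1          
Austen  | 2          
Le Guin | 0          
Orwell  | 1          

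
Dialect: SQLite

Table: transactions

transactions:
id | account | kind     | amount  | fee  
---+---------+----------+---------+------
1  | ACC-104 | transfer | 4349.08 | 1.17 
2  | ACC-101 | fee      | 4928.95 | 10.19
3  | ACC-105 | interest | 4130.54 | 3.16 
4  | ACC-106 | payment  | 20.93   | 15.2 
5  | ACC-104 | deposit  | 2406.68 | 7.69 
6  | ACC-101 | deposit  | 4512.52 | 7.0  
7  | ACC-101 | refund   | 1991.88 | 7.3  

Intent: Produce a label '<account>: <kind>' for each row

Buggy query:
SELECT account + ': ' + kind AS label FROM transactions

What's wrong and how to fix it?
Bug: SQLite uses || for string concatenation; + coerces text to numbers (yielding 0)

Fix: Use the || operator for string concatenation

Corrected query:
SELECT account || ': ' || kind AS label FROM transactions

Result:
label            
-----------------
ACC-104: transfer
ACC-101: fee     
ACC-105: interest
ACC-106: payment 
ACC-104: deposit 
ACC-101: deposit 
ACC-101: refund  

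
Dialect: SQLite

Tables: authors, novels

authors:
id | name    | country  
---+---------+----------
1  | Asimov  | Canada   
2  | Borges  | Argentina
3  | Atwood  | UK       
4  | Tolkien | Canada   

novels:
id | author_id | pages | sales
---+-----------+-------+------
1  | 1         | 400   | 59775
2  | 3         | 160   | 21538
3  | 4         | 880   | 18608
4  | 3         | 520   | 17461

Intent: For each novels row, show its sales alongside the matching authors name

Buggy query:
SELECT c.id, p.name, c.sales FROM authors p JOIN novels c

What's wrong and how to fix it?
Bug: Missing join condition: each novels row is matched to all authors rows instead of just its own

Fix: Add ON c.author_id = p.id to the JOIN

Corrected query:
SELECT c.id, p.name, c.sales FROM authors p JOIN novels c ON c.author_id = p.id

Result:
id | name    | sales
---+---------+------
1  | Asimov  | 59775
2  | Atwood  | 21538
3  | Tolkien | 18608
4  | Atwood  | 17461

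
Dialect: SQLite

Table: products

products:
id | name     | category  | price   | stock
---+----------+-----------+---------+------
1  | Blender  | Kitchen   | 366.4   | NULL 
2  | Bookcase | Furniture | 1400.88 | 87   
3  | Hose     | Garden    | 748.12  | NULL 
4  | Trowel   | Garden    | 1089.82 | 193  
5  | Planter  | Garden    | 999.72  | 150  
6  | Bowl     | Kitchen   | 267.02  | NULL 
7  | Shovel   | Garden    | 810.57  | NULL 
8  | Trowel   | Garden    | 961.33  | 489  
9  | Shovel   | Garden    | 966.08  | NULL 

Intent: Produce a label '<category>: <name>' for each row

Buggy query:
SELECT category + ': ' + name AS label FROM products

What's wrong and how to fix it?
Bug: SQLite uses || for string concatenation; + coerces text to numbers (yielding 0)

Fix: Replace + with || to concatenate text

Corrected query:
SELECT category || ': ' || name AS label FROM products

Result:
label              
-------------------
Kitchen: Blender   
Furniture: Bookcase
Garden: Hose       
Garden: Trowel     
Garden: Planter    
Kitchen: Bowl      
Garden: Shovel     
Garden: Trowel     
Garden: Shovel     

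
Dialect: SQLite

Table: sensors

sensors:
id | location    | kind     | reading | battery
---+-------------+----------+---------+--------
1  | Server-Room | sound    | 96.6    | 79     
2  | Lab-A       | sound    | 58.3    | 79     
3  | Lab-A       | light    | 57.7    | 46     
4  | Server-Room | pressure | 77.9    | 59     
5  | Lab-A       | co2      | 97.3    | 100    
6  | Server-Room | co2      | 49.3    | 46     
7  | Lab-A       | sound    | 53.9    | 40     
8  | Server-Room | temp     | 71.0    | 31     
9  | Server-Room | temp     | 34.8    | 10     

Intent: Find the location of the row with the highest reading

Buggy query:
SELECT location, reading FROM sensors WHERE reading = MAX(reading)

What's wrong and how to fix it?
Bug: WHERE is evaluated per row; an aggregate over the whole table isn't defined there

Fix: Use a subquery: WHERE reading = (SELECT MAX(reading) FROM sensors)

Corrected query:
SELECT location, reading FROM sensors WHERE reading = (SELECT MAX(reading) FROM sensors)

Result:
location | reading
---------+--------
Lab-A    | 97.3   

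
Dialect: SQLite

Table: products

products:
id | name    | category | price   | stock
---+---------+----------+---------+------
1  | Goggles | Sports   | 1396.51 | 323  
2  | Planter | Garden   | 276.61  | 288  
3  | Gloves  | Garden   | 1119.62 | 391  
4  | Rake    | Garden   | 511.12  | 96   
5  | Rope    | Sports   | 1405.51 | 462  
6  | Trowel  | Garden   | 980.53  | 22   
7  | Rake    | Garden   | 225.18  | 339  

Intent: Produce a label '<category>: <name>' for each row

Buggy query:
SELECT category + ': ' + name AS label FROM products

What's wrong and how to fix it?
Bug: '+' is numeric addition; on text columns SQLite converts them to 0 instead of concatenating

Fix: Use the || operator for string concatenation

Corrected query:
SELECT category || ': ' || name AS label FROM products

Result:
label          
---------------
Sports: Goggles
Garden: Planter
Garden: Gloves 
Garden: Rake   
Sports: Rope   
Garden: Trowel 
Garden: Rake   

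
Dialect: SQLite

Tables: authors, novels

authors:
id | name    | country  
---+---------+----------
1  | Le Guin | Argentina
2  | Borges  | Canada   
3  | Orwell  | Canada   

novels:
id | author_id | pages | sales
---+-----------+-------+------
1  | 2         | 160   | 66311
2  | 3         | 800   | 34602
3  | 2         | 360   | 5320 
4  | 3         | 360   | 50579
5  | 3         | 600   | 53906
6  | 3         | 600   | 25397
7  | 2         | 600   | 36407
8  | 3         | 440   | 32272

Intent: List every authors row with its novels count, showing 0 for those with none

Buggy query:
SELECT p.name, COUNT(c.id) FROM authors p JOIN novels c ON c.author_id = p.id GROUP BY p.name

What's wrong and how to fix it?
Bug: An inner join excludes parents with zero children

Fix: Switch to LEFT JOIN to retain unmatched parent rows

Corrected query:
SELECT p.name, COUNT(c.id) FROM authors p LEFT JOIN novels c ON c.author_id = p.id GROUP BY p.name

Result:
name    | COUNT(c.id)
--------+------------
Borges  | 3          
Le Guin | 0          
Orwell  | 5          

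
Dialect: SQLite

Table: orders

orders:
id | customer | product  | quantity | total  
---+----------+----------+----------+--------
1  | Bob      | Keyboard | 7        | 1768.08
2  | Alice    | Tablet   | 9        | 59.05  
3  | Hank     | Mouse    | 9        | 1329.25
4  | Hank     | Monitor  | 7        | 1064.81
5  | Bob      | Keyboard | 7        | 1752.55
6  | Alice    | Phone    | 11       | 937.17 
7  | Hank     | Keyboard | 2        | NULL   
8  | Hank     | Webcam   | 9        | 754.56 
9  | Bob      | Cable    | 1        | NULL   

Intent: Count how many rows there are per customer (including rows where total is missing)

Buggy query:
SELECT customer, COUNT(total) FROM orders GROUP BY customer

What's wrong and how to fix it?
Bug: COUNT(column) counts non-NULL values only; rows with NULL total aren't counted

Fix: Use COUNT(*) to count all rows regardless of NULL

Corrected query:
SELECT customer, COUNT(*) FROM orders GROUP BY customer

Result:
customer | COUNT(*)
---------+---------
Alice    | 2       
Bob      | 3       
Hank     | 4       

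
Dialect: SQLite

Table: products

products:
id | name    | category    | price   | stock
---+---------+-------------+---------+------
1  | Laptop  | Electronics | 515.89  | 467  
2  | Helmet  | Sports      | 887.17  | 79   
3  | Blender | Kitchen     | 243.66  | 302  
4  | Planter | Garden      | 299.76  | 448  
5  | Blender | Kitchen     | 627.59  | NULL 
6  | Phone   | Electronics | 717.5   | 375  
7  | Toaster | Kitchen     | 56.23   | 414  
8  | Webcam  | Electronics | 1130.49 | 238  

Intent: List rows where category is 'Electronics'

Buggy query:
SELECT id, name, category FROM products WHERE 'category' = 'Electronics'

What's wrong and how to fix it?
Bug: 'category' in single quotes is a string literal, not the column; the comparison is literal-vs-literal and never true

Fix: Reference the column as category without single quotes

Corrected query:
SELECT id, name, category FROM products WHERE category = 'Electronics'

Result:
id | name   | category   
---+--------+------------
1  | Laptop | Electronics
6  | Phone  | Electronics
8  | Webcam | Electronics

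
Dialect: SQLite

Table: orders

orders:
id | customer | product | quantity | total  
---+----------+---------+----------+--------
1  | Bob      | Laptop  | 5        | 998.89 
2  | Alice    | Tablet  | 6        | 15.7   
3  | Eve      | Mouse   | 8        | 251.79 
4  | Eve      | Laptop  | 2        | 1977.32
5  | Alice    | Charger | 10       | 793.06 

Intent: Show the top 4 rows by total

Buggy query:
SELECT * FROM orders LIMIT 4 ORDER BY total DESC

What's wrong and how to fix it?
Bug: ORDER BY cannot follow LIMIT; LIMIT is the final clause

Fix: Swap the clauses: ORDER BY first, then LIMIT

Corrected query:
SELECT * FROM orders ORDER BY total DESC LIMIT 4

Result:
id | customer | product | quantity | total  
---+----------+---------+----------+--------
4  | Eve      | Laptop  | 2        | 1977.32
1  | Bob      | Laptop  | 5        | 998.89 
5  | Alice    | Charger | 10       | 793.06 
3  | Eve      | Mouse   | 8        | 251.79 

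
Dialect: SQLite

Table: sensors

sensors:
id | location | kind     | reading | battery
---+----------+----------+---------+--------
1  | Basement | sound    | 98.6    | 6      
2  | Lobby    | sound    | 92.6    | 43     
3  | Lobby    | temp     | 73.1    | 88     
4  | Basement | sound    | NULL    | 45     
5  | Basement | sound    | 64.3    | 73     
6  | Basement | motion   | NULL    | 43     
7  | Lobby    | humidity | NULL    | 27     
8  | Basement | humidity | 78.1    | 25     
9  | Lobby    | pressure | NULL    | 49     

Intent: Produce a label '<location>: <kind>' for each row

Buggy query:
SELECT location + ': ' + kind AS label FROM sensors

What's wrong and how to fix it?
Bug: SQLite uses || for string concatenation; + coerces text to numbers (yielding 0)

Fix: Use the || operator for string concatenation

Corrected query:
SELECT location || ': ' || kind AS label FROM sensors

Result:
label             
------------------
Basement: sound   
Lobby: sound      
Lobby: temp       
Basement: sound   
Basement: sound   
Basement: motion  
Lobby: humidity   
Basement: humidity
Lobby: pressure   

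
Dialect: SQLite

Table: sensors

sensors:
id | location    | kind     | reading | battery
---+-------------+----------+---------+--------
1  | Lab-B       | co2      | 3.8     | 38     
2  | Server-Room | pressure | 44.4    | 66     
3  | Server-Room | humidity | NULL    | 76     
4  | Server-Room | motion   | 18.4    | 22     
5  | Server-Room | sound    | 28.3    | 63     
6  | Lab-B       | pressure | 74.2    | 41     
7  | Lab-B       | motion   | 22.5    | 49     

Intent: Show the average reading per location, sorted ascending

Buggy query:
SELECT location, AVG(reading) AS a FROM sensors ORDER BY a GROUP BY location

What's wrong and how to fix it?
Bug: ORDER BY appears before GROUP BY; SQL clause order requires GROUP BY first

Fix: Reorder: SELECT … FROM … GROUP BY … ORDER BY …

Corrected query:
SELECT location, AVG(reading) AS a FROM sensors GROUP BY location ORDER BY a

Result:
location    | a        
------------+----------
Server-Room | 30.366667
Lab-B       | 33.5     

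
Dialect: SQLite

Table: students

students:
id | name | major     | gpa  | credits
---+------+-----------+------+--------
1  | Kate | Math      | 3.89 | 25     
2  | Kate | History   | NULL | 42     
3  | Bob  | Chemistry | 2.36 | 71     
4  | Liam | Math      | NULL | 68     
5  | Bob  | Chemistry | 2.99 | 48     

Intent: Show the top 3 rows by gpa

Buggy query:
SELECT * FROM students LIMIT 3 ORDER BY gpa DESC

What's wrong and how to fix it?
Bug: ORDER BY cannot follow LIMIT; LIMIT is the final clause

Fix: Swap the clauses: ORDER BY first, then LIMIT

Corrected query:
SELECT * FROM students ORDER BY gpa DESC LIMIT 3

Result:
id | name | major     | gpa  | credits
---+------+-----------+------+--------
1  | Kate | Math      | 3.89 | 25     
5  | Bob  | Chemistry | 2.99 | 48     
3  | Bob  | Chemistry | 2.36 | 71     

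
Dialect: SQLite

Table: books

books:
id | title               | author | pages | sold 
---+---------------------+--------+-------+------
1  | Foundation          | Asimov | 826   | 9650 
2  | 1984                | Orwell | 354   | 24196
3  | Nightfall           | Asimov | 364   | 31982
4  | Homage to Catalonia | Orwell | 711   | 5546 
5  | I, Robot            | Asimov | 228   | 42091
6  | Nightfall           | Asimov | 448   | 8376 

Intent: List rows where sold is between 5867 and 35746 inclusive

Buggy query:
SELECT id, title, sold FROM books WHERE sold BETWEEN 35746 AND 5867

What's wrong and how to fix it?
Bug: BETWEEN expects the lower bound first; with 35746 AND 5867 the range is empty

Fix: Write BETWEEN 5867 AND 35746

Corrected query:
SELECT id, title, sold FROM books WHERE sold BETWEEN 5867 AND 35746

Result:
id | title      | sold 
---+------------+------
1  | Foundation | 9650 
2  | 1984       | 24196
3  | Nightfall  | 31982
6  | Nightfall  | 8376 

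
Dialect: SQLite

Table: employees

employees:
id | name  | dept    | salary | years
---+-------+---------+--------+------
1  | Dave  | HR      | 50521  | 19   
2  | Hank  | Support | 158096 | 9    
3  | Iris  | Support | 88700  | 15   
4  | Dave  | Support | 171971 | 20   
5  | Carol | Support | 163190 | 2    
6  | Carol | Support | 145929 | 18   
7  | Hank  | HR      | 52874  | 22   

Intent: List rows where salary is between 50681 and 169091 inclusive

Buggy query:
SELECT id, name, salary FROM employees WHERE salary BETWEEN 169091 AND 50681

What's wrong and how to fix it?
Bug: The bounds are reversed; BETWEEN a AND b requires a <= b to match anything

Fix: Write BETWEEN 50681 AND 169091

Corrected query:
SELECT id, name, salary FROM employees WHERE salary BETWEEN 50681 AND 169091

Result:
id | name  | salary
---+-------+-------
2  | Hank  | 158096
3  | Iris  | 88700 
5  | Carol | 163190
6  | Carol | 145929
7  | Hank  | 52874 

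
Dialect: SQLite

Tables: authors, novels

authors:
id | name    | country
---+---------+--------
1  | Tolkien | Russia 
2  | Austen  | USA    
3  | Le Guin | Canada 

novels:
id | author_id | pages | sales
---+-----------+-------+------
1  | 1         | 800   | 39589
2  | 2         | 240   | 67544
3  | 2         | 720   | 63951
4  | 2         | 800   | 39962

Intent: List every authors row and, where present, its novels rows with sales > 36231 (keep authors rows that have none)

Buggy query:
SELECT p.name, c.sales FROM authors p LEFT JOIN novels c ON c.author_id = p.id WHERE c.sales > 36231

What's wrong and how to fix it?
Bug: A WHERE condition on the right-hand table after LEFT JOIN drops unmatched parents

Fix: Move the right-table condition into the ON clause so unmatched parents are kept

Corrected query:
SELECT p.name, c.sales FROM authors p LEFT JOIN novels c ON c.author_id = p.id AND c.sales > 36231

Result:
name    | sales
--------+------
Tolkien | 39589
Austen  | 39962
Austen  | 63951
Austen  | 67544
Le Guin | NULL 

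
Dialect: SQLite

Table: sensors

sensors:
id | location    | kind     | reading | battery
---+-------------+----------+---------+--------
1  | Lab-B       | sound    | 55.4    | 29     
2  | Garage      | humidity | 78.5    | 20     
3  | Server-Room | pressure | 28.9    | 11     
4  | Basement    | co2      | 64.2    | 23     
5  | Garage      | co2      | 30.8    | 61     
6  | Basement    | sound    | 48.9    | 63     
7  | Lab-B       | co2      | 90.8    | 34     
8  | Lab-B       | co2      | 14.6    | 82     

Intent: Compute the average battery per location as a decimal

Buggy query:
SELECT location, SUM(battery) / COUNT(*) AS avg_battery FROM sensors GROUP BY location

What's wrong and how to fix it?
Bug: SUM(battery) and COUNT(*) are both integers; the division truncates the fractional part

Fix: Cast one side to REAL so the division keeps the fractional part

Corrected query:
SELECT location, SUM(battery) * 1.0 / COUNT(*) AS avg_battery FROM sensors GROUP BY location

Result:
location    | avg_battery
------------+------------
Basement    | 43         
Garage      | 40.5       
Lab-B       | 48.333333  
Server-Room | 11         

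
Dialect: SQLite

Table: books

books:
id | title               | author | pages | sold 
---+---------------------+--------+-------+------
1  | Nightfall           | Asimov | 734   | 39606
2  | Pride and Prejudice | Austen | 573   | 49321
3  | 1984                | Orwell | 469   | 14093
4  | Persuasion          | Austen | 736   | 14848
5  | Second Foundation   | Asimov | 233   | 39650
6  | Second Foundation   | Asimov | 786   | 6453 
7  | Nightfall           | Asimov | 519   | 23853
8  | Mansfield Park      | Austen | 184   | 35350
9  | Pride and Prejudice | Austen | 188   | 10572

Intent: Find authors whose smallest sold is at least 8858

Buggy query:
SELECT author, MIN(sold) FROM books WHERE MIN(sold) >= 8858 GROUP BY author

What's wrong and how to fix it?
Bug: MIN() in WHERE is a misuse of aggregate

Fix: Replace WHERE with HAVING after the GROUP BY

Corrected query:
SELECT author, MIN(sold) FROM books GROUP BY author HAVING MIN(sold) >= 8858

Result:
author | MIN(sold)
-------+----------
Austen | 10572    
Orwell | 14093    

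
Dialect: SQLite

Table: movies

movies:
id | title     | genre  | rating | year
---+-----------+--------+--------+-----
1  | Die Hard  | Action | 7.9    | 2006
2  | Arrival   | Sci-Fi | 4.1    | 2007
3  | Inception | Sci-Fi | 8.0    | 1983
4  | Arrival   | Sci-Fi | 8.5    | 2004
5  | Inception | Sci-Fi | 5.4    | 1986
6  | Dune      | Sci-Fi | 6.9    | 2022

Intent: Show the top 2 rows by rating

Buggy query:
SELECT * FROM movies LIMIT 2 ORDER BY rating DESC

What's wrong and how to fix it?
Bug: ORDER BY cannot follow LIMIT; LIMIT is the final clause

Fix: Sort with ORDER BY, then apply LIMIT

Corrected query:
SELECT * FROM movies ORDER BY rating DESC LIMIT 2

Result:
id | title     | genre  | rating | year
---+-----------+--------+--------+-----
4  | Arrival   | Sci-Fi | 8.5    | 2004
3  | Inception | Sci-Fi | 8      | 1983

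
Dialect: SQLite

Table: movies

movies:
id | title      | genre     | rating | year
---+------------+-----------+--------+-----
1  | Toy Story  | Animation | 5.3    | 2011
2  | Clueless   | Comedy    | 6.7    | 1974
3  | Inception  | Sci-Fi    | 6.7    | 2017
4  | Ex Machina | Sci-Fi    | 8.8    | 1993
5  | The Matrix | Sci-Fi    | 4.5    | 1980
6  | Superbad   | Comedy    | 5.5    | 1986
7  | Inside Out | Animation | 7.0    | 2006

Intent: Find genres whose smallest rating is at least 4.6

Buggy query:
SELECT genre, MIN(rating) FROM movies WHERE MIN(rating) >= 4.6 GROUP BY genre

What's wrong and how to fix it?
Bug: MIN() in WHERE is a misuse of aggregate

Fix: Use HAVING for the per-group MIN condition

Corrected query:
SELECT genre, MIN(rating) FROM movies GROUP BY genre HAVING MIN(rating) >= 4.6

Result:
genre     | MIN(rating)
----------+------------
Animation | 5.3        
Comedy    | 5.5        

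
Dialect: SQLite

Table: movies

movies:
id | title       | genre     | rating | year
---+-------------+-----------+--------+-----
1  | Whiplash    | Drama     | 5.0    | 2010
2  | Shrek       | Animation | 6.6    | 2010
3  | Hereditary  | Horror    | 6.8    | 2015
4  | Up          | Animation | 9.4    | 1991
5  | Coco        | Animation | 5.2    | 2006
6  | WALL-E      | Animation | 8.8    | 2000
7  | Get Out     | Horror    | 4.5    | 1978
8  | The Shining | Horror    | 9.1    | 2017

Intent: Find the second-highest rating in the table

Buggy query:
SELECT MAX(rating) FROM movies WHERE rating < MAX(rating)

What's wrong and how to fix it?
Bug: MAX(rating) on the right of the comparison is an aggregate-in-WHERE error

Fix: Compute the overall MAX in a subquery, then take MAX of rows below it

Corrected query:
SELECT MAX(rating) FROM movies WHERE rating < (SELECT MAX(rating) FROM movies)

Result:
MAX(rating)
-----------
9.1        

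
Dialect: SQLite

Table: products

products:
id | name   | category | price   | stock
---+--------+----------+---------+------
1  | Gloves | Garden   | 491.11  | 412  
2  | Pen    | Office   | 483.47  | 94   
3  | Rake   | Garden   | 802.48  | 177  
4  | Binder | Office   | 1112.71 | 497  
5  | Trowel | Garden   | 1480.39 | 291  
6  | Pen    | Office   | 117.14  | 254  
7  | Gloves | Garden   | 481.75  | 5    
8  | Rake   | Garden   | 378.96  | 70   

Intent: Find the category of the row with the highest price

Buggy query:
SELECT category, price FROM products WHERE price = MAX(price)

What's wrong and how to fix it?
Bug: MAX(price) is an aggregate and cannot be used directly in WHERE

Fix: Wrap MAX in a scalar subquery so WHERE compares against a single value

Corrected query:
SELECT category, price FROM products WHERE price = (SELECT MAX(price) FROM products)

Result:
category | price  
---------+--------
Garden   | 1480.39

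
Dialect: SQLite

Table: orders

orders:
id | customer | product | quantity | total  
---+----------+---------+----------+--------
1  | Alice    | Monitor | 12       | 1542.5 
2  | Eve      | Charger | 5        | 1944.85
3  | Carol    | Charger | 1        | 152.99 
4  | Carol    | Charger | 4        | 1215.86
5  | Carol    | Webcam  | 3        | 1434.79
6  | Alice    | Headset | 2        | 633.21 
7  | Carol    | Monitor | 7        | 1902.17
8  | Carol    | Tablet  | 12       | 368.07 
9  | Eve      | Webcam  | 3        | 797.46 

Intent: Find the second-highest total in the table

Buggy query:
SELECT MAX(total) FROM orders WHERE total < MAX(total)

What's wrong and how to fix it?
Bug: The inner MAX is an aggregate inside WHERE, which is not allowed

Fix: Put the inner MAX in a scalar subquery

Corrected query:
SELECT MAX(total) FROM orders WHERE total < (SELECT MAX(total) FROM orders)

Result:
MAX(total)
----------
1902.17   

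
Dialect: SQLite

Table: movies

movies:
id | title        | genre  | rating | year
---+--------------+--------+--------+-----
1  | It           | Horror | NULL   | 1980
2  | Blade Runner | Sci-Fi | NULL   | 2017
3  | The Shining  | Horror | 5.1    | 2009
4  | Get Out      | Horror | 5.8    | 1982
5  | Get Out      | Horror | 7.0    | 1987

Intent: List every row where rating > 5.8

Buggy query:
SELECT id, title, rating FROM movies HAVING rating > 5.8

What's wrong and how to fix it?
Bug: HAVING filters the output of aggregation, but this query has no GROUP BY and no aggregate functions, so SQLite rejects it (HAVING clause on a non-aggregate query); the condition here is per row

Fix: Use WHERE for row-level filtering

Corrected query:
SELECT id, title, rating FROM movies WHERE rating > 5.8

Result:
id | title   | rating
---+---------+-------
5  | Get Out | 7     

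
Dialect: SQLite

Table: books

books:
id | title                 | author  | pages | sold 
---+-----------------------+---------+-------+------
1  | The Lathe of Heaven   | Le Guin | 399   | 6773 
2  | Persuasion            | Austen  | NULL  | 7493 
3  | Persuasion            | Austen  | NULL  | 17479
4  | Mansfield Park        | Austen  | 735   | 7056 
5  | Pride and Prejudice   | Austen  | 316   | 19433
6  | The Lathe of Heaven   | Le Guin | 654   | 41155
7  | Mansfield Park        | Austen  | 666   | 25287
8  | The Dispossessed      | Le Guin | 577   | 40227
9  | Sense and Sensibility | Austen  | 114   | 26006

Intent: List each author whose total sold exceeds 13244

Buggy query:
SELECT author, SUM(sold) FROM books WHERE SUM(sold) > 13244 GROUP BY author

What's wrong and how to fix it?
Bug: WHERE runs before GROUP BY, so aggregates aren't available there

Fix: Use HAVING (which filters groups after aggregation) instead of WHERE

Corrected query:
SELECT author, SUM(sold) FROM books GROUP BY author HAVING SUM(sold) > 13244

Result:
author  | SUM(sold)
--------+----------
Austen  | 102754   
Le Guin | 88155    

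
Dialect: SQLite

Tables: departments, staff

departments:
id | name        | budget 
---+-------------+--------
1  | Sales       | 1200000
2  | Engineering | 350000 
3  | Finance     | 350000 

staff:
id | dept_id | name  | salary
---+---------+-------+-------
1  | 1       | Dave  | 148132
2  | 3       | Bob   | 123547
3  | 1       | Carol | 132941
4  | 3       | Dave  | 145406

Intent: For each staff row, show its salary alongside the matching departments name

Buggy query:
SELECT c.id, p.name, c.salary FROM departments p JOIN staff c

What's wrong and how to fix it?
Bug: JOIN with no ON clause produces a cartesian product; every staff row pairs with every departments row

Fix: Add ON c.dept_id = p.id to the JOIN

Corrected query:
SELECT c.id, p.name, c.salary FROM departments p JOIN staff c ON c.dept_id = p.id

Result:
id | name    | salary
---+---------+-------
1  | Sales   | 148132
2  | Finance | 123547
3  | Sales   | 132941
4  | Finance | 145406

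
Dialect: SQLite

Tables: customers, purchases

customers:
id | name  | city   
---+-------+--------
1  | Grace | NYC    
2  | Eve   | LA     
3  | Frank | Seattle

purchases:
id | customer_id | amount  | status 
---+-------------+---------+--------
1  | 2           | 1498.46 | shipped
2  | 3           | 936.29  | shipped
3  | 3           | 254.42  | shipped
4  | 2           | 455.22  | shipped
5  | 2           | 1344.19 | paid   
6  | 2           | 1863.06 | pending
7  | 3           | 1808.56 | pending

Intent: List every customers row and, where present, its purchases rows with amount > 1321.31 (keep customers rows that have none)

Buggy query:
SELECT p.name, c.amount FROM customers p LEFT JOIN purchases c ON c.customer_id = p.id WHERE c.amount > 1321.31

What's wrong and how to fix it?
Bug: A WHERE condition on the right-hand table after LEFT JOIN drops unmatched parents

Fix: Put 'c.amount > 1321.31' in the JOIN's ON clause instead of WHERE

Corrected query:
SELECT p.name, c.amount FROM customers p LEFT JOIN purchases c ON c.customer_id = p.id AND c.amount > 1321.31

Result:
name  | amount 
------+--------
Grace | NULL   
Eve   | 1344.19
Eve   | 1498.46
Eve   | 1863.06
Frank | 1808.56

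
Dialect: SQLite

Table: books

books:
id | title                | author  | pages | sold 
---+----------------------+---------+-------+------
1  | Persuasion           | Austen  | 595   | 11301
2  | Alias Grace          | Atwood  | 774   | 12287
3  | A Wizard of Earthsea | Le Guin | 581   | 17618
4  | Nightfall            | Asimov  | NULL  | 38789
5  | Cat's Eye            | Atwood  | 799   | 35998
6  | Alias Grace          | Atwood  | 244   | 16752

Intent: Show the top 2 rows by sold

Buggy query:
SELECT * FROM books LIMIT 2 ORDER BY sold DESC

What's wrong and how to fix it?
Bug: LIMIT must come after ORDER BY

Fix: Swap the clauses: ORDER BY first, then LIMIT

Corrected query:
SELECT * FROM books ORDER BY sold DESC LIMIT 2

Result:
id | title     | author | pages | sold 
---+-----------+--------+-------+------
4  | Nightfall | Asimov | NULL  | 38789
5  | Cat's Eye | Atwood | 799   | 35998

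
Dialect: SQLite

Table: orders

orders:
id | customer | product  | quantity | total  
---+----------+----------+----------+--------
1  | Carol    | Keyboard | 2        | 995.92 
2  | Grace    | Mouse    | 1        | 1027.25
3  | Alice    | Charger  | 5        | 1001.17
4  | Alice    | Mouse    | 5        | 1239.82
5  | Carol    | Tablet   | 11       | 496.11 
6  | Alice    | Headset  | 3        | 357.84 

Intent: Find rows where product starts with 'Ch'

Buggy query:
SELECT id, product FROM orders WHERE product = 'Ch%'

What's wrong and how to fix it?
Bug: '=' compares the literal string including the % character; pattern matching needs LIKE

Fix: Replace '=' with LIKE so 'Ch%' is treated as a pattern

Corrected query:
SELECT id, product FROM orders WHERE product LIKE 'Ch%'

Result:
id | product
---+--------
3  | Charger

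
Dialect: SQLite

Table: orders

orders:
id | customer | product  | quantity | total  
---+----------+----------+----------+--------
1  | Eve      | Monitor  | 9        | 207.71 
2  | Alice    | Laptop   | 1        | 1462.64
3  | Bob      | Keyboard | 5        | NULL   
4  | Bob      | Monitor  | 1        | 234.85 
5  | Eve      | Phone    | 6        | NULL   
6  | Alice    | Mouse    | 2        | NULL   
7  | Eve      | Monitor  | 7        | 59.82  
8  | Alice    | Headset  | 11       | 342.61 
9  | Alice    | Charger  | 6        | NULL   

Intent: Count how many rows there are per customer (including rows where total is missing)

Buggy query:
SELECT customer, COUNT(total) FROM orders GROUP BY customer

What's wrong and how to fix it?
Bug: COUNT(column) counts non-NULL values only; rows with NULL total aren't counted

Fix: Replace COUNT(total) with COUNT(*)

Corrected query:
SELECT customer, COUNT(*) FROM orders GROUP BY customer

Result:
customer | COUNT(*)
---------+---------
Alice    | 4       
Bob      | 2       
Eve      | 3       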